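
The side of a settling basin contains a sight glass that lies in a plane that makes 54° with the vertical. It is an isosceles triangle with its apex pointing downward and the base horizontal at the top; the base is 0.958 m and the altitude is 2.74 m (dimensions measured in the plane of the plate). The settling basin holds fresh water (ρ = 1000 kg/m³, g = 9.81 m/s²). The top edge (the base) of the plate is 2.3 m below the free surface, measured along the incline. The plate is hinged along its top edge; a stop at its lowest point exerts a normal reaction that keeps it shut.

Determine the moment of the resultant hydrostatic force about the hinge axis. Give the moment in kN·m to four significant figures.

γ = ρg = 1000 × 9.81 = 9810 N/m³ = 9.81 kN/m³.
The plate makes 54° with the vertical, i.e. θ = 90° − 54° = 36° to the horizontal. Measuring y along the incline from the free-surface line, vertical depth h = y·sinθ with sinθ = 0.587785.
With the apex down, the centroid sits h/3 = 2.74/3 = 0.913333 m below the base (the top edge), so y_c = 2.3 + 0.913333 = 3.21333 m and h_c = 3.21333 × 0.587785 = 1.88875 m.
A = ½ × 0.958 × 2.74 = 1.31246 m².
Resultant F = γ·h_c·A = 9.81 × 1.88875 × 1.31246 = 24.3181 kN.
I_c = b·h³/36 = 0.958 × 2.74³/36 = 0.547412 m⁴.
Centre of pressure: y_p = y_c + I_c/(y_c·A) = 3.21333 + 0.547412/(3.21333 × 1.31246) = 3.21333 + 0.129799 = 3.34313 m along the plane.
The resultant acts 0.913333 + 0.129799 = 1.04313 m (along the plate) below the hinge at the top edge, so the moment about the hinge is M = F × 1.04313 = 24.3181 × 1.04313 = 25.3669 kN·m.

M ≈ 25.37 kN·m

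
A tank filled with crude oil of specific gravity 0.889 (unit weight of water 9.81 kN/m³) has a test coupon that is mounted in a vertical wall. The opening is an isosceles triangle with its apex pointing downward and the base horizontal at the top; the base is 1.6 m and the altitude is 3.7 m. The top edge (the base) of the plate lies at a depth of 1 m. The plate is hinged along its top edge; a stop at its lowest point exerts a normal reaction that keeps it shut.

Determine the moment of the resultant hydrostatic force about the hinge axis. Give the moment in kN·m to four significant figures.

γ = 0.889 × 9.81 = 8.72109 kN/m³.
With the apex down, the centroid sits h/3 = 3.7/3 = 1.23333 m below the base (the top edge), so the centroid depth is h_c = 1 + 1.23333 = 2.23333 m.
A = ½ × 1.6 × 3.7 = 2.96 m².
Resultant F = γ·h_c·A = 8.72109 × 2.23333 × 2.96 = 57.6521 kN.
I_c = b·h³/36 = 1.6 × 3.7³/36 = 2.25124 m⁴.
Centre of pressure: y_p = y_c + I_c/(y_c·A) = 2.23333 + 2.25124/(2.23333 × 2.96) = 2.23333 + 0.340547 = 2.57388 m along the plane.
The resultant acts 1.23333 + 0.340547 = 1.57388 m (along the plate) below the hinge at the top edge, so the moment about the hinge is M = F × 1.57388 = 57.6521 × 1.57388 = 90.7375 kN·m.

M ≈ 90.74 kN·m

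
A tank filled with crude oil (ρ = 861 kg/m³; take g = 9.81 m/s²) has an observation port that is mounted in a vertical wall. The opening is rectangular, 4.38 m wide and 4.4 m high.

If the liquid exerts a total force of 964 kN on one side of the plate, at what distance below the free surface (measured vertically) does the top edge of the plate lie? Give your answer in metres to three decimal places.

d_top ≈ 3.722 m

γ = ρg = 861 × 9.81 / 1000 = 8.44641 kN/m³.
A = 4.38 × 4.4 = 19.272 m².
From F = γ·h_c·A, the centroid depth is h_c = 964/(8.44641 × 19.272) = 5.92213 m.
The centroid lies 4.4/2 = 2.2 m below the top edge, so the top edge sits at h_top = 5.92213 − 2.2 = 3.72213 m below the surface.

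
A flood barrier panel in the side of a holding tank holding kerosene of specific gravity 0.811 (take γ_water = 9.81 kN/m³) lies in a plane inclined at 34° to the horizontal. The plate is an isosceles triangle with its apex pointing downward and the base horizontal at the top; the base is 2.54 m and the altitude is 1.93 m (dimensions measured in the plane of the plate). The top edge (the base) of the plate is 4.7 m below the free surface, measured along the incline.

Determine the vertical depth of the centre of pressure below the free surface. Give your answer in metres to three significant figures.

h_p = 3.01 m

γ = 0.811 × 9.81 = 7.95591 kN/m³.
Let θ = 34° be the plate's angle to the horizontal; measure y along the incline from where the plane meets the free surface. Vertical depth h = y·sinθ with sinθ = 0.559193.
With the apex down, the centroid sits h/3 = 1.93/3 = 0.643333 m below the base (the top edge), so y_c = 4.7 + 0.643333 = 5.34333 m and h_c = 5.34333 × 0.559193 = 2.98795 m.
A = ½ × 2.54 × 1.93 = 2.4511 m².
Resultant F = γ·h_c·A = 7.95591 × 2.98795 × 2.4511 = 58.2672 kN.
I_c = b·h³/36 = 2.54 × 1.93³/36 = 0.507228 m⁴.
Centre of pressure: y_p = y_c + I_c/(y_c·A) = 5.34333 + 0.507228/(5.34333 × 2.4511) = 5.34333 + 0.0387285 = 5.38206 m along the plane.
Vertically, h_p = y_p·sinθ = 5.38206 × 0.559193 = 3.00961 m.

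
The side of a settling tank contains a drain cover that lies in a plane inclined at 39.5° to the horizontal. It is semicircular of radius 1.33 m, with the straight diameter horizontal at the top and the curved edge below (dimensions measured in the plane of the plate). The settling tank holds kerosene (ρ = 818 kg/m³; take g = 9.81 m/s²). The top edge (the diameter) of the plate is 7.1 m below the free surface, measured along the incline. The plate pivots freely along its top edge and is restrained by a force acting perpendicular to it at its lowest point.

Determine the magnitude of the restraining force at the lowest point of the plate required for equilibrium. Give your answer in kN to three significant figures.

P ≈ 47.5 kN

γ = ρg = 818 × 9.81 / 1000 = 8.02458 kN/m³.
Let θ = 39.5° be the plate's angle to the horizontal; measure y along the incline from where the plane meets the free surface. Vertical depth h = y·sinθ with sinθ = 0.636078.
The centroid of a semicircle lies 4r/(3π) = 0.56447 m from the diameter, here below the top edge, so y_c = 7.1 + 0.56447 = 7.66447 m and h_c = 7.66447 × 0.636078 = 4.8752 m.
A = πr²/2 = π × 1.33²/2 = 2.77858 m².
Resultant F = γ·h_c·A = 8.02458 × 4.8752 × 2.77858 = 108.702 kN.
I_c = (π/8 − 8/(9π))·r⁴ = 0.109757 × 1.33⁴ = 0.34343 m⁴.
Centre of pressure: y_p = y_c + I_c/(y_c·A) = 7.66447 + 0.34343/(7.66447 × 2.77858) = 7.66447 + 0.0161262 = 7.6806 m along the plane.
The resultant acts 0.56447 + 0.0161262 = 0.580596 m (along the plate) below the hinge at the top edge, so the moment about the hinge is M = F × 0.580596 = 108.702 × 0.580596 = 63.1119 kN·m.
A normal force at the bottom, 1.33 m from the hinge, must supply this moment: P = 63.1119/1.33 = 47.4526 kN.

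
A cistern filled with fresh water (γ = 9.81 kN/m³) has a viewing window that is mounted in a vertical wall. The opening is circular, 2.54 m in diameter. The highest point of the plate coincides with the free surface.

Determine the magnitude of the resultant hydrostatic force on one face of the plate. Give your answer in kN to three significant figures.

γ = 9.81 kN/m³.
The centroid is at the centre, 1.27 m below the top of the plate, so the centroid depth is h_c = 1.27 m.
A = π(1.27)² = 5.06707 m².
Resultant F = γ·h_c·A = 9.81 × 1.27 × 5.06707 = 63.1291 kN.

F ≈ 63.1 kN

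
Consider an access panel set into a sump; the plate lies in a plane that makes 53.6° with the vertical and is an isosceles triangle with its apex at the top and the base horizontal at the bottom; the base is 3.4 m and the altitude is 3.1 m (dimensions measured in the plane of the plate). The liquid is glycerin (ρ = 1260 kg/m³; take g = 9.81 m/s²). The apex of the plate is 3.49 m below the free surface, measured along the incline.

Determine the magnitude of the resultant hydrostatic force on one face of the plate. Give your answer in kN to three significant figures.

γ = ρg = 1260 × 9.81 / 1000 = 12.3606 kN/m³.
The plate makes 53.6° with the vertical, i.e. θ = 90° − 53.6° = 36.4° to the horizontal. Measuring y along the incline from the free-surface line, vertical depth h = y·sinθ with sinθ = 0.593419.
With the apex up, the centroid sits 2h/3 = 2 × 3.1/3 = 2.06667 m below the apex, so y_c = 3.49 + 2.06667 = 5.55667 m and h_c = 5.55667 × 0.593419 = 3.29743 m.
A = ½ × 3.4 × 3.1 = 5.27 m².
Resultant F = γ·h_c·A = 12.3606 × 3.29743 × 5.27 = 214.796 kN.

F ≈ 215 kN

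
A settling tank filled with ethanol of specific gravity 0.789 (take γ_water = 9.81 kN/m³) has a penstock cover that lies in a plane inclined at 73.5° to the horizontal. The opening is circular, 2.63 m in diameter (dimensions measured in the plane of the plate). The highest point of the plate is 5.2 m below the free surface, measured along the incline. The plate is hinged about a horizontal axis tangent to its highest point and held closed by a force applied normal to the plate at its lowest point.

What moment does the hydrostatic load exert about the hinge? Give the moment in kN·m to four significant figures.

M ≈ 362.8 kN·m

γ = 0.789 × 9.81 = 7.74009 kN/m³.
Let θ = 73.5° be the plate's angle to the horizontal; measure y along the incline from where the plane meets the free surface. Vertical depth h = y·sinθ with sinθ = 0.958820.
The centroid is at the centre, 1.315 m below the top of the plate, so y_c = 5.2 + 1.315 = 6.515 m and h_c = 6.515 × 0.958820 = 6.24671 m.
A = π(1.315)² = 5.43252 m².
Resultant F = γ·h_c·A = 7.74009 × 6.24671 × 5.43252 = 262.663 kN.
I_c = πr⁴/4 = π × 1.315⁴/4 = 2.34851 m⁴.
Centre of pressure: y_p = y_c + I_c/(y_c·A) = 6.515 + 2.34851/(6.515 × 5.43252) = 6.515 + 0.0663555 = 6.58136 m along the plane.
The resultant acts 1.315 + 0.0663555 = 1.38136 m (along the plate) below the hinge at the top edge, so the moment about the hinge is M = F × 1.38136 = 262.663 × 1.38136 = 362.832 kN·m.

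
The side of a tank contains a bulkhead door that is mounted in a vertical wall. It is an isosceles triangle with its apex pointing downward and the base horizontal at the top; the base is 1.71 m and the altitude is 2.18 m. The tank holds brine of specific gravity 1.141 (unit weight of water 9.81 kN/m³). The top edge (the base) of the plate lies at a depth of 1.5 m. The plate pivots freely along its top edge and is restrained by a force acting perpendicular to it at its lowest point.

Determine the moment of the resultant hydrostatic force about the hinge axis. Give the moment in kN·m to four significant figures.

γ = 1.141 × 9.81 = 11.19321 kN/m³.
With the apex down, the centroid sits h/3 = 2.18/3 = 0.726667 m below the base (the top edge), so the centroid depth is h_c = 1.5 + 0.726667 = 2.22667 m.
A = ½ × 1.71 × 2.18 = 1.8639 m².
Resultant F = γ·h_c·A = 11.19321 × 2.22667 × 1.8639 = 46.4551 kN.
I_c = b·h³/36 = 1.71 × 2.18³/36 = 0.492111 m⁴.
Centre of pressure: y_p = y_c + I_c/(y_c·A) = 2.22667 + 0.492111/(2.22667 × 1.8639) = 2.22667 + 0.118573 = 2.34524 m along the plane.
The resultant acts 0.726667 + 0.118573 = 0.84524 m (along the plate) below the hinge at the top edge, so the moment about the hinge is M = F × 0.84524 = 46.4551 × 0.84524 = 39.2657 kN·m.

M ≈ 39.27 kN·m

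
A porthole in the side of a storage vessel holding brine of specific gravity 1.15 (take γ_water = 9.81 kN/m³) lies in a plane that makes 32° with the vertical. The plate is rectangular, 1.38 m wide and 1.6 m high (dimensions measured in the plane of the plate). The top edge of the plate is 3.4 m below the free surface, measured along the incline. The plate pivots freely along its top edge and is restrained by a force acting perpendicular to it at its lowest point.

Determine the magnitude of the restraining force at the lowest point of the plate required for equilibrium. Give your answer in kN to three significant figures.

P ≈ 47.2 kN

γ = 1.15 × 9.81 = 11.2815 kN/m³.
The plate makes 32° with the vertical, i.e. θ = 90° − 32° = 58° to the horizontal. Measuring y along the incline from the free-surface line, vertical depth h = y·sinθ with sinθ = 0.848048.
The centroid lies 1.6/2 = 0.8 m below the top edge, so y_c = 3.4 + 0.8 = 4.2 m and h_c = 4.2 × 0.848048 = 3.5618 m.
A = 1.38 × 1.6 = 2.208 m².
Resultant F = γ·h_c·A = 11.2815 × 3.5618 × 2.208 = 88.7228 kN.
I_c = b·h³/12 = 1.38 × 1.6³/12 = 0.47104 m⁴.
Centre of pressure: y_p = y_c + I_c/(y_c·A) = 4.2 + 0.47104/(4.2 × 2.208) = 4.2 + 0.0507937 = 4.25079 m along the plane.
The resultant acts 0.8 + 0.0507937 = 0.850794 m (along the plate) below the hinge at the top edge, so the moment about the hinge is M = F × 0.850794 = 88.7228 × 0.850794 = 75.4848 kN·m.
A normal force at the bottom, 1.6 m from the hinge, must supply this moment: P = 75.4848/1.6 = 47.178 kN.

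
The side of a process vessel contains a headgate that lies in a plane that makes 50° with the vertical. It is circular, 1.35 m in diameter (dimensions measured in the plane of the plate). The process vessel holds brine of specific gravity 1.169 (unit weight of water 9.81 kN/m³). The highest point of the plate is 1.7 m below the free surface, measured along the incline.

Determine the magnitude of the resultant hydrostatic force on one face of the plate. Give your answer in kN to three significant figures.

γ = 1.169 × 9.81 = 11.46789 kN/m³.
The plate makes 50° with the vertical, i.e. θ = 90° − 50° = 40° to the horizontal. Measuring y along the incline from the free-surface line, vertical depth h = y·sinθ with sinθ = 0.642788.
The centroid is at the centre, 0.675 m below the top of the plate, so y_c = 1.7 + 0.675 = 2.375 m and h_c = 2.375 × 0.642788 = 1.52662 m.
A = π(0.675)² = 1.43139 m².
Resultant F = γ·h_c·A = 11.46789 × 1.52662 × 1.43139 = 25.0595 kN.

F ≈ 25.1 kN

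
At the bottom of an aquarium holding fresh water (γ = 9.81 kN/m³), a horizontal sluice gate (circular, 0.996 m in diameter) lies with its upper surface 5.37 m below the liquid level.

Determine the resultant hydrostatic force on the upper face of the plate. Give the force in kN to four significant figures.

F ≈ 41.04 kN

γ = 9.81 kN/m³.
The plate is horizontal, so pressure is uniform at p = γ·h = 9.81 × 5.37 = 52.6797 kN/m².
A = π(0.498)² = 0.779128 m².
F = p·A = 52.6797 × 0.779128 = 41.0442 kN.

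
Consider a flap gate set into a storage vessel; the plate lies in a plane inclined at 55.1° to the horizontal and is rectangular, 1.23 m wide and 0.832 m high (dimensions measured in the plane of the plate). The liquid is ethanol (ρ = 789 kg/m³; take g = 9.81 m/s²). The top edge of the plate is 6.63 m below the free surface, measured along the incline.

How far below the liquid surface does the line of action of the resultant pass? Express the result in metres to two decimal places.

h_p = 5.79 m

γ = ρg = 789 × 9.81 / 1000 = 7.74009 kN/m³.
Let θ = 55.1° be the plate's angle to the horizontal; measure y along the incline from where the plane meets the free surface. Vertical depth h = y·sinθ with sinθ = 0.820152.
The centroid lies 0.832/2 = 0.416 m below the top edge, so y_c = 6.63 + 0.416 = 7.046 m and h_c = 7.046 × 0.820152 = 5.77879 m.
A = 1.23 × 0.832 = 1.02336 m².
Resultant F = γ·h_c·A = 7.74009 × 5.77879 × 1.02336 = 45.7732 kN.
I_c = b·h³/12 = 1.23 × 0.832³/12 = 0.0590329 m⁴.
Centre of pressure: y_p = y_c + I_c/(y_c·A) = 7.046 + 0.0590329/(7.046 × 1.02336) = 7.046 + 0.00818697 = 7.05419 m along the plane.
Vertically, h_p = y_p·sinθ = 7.05419 × 0.820152 = 5.78551 m.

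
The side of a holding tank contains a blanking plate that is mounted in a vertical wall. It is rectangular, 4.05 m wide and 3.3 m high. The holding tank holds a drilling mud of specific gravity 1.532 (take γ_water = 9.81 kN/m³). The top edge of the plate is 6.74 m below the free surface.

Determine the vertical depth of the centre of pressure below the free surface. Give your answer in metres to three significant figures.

γ = 1.532 × 9.81 = 15.02892 kN/m³.
The centroid lies 3.3/2 = 1.65 m below the top edge, so the centroid depth is h_c = 6.74 + 1.65 = 8.39 m.
A = 4.05 × 3.3 = 13.365 m².
Resultant F = γ·h_c·A = 15.02892 × 8.39 × 13.365 = 1685.23 kN.
I_c = b·h³/12 = 4.05 × 3.3³/12 = 12.1287 m⁴.
Centre of pressure: y_p = y_c + I_c/(y_c·A) = 8.39 + 12.1287/(8.39 × 13.365) = 8.39 + 0.108164 = 8.49816 m along the plane.

h_p = 8.50 m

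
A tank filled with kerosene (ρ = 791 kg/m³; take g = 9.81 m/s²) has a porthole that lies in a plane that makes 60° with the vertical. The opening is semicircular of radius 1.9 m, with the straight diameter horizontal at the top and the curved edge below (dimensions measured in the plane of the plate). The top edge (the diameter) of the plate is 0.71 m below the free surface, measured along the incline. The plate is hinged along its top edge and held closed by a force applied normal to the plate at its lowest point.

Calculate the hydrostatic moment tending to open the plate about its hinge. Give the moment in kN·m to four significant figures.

γ = ρg = 791 × 9.81 / 1000 = 7.75971 kN/m³.
The plate makes 60° with the vertical, i.e. θ = 90° − 60° = 30° to the horizontal. Measuring y along the incline from the free-surface line, vertical depth h = y·sinθ with sinθ = 0.500000.
The centroid of a semicircle lies 4r/(3π) = 0.806385 m from the diameter, here below the top edge, so y_c = 0.71 + 0.806385 = 1.51639 m and h_c = 1.51639 × 0.500000 = 0.758195 m.
A = πr²/2 = π × 1.9²/2 = 5.67057 m².
Resultant F = γ·h_c·A = 7.75971 × 0.758195 × 5.67057 = 33.3621 kN.
I_c = (π/8 − 8/(9π))·r⁴ = 0.109757 × 1.9⁴ = 1.43036 m⁴.
Centre of pressure: y_p = y_c + I_c/(y_c·A) = 1.51639 + 1.43036/(1.51639 × 5.67057) = 1.51639 + 0.166344 = 1.68273 m along the plane.
The resultant acts 0.806385 + 0.166344 = 0.972729 m (along the plate) below the hinge at the top edge, so the moment about the hinge is M = F × 0.972729 = 33.3621 × 0.972729 = 32.4523 kN·m.

M ≈ 32.45 kN·m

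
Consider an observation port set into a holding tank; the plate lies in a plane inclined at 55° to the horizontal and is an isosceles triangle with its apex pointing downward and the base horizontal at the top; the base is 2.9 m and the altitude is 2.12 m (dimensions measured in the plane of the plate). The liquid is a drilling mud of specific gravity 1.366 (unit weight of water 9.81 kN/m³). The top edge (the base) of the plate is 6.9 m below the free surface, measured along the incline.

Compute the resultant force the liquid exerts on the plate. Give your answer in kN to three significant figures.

F ≈ 257 kN

γ = 1.366 × 9.81 = 13.40046 kN/m³.
Let θ = 55° be the plate's angle to the horizontal; measure y along the incline from where the plane meets the free surface. Vertical depth h = y·sinθ with sinθ = 0.819152.
With the apex down, the centroid sits h/3 = 2.12/3 = 0.706667 m below the base (the top edge), so y_c = 6.9 + 0.706667 = 7.60667 m and h_c = 7.60667 × 0.819152 = 6.23102 m.
A = ½ × 2.9 × 2.12 = 3.074 m².
Resultant F = γ·h_c·A = 13.40046 × 6.23102 × 3.074 = 256.674 kN.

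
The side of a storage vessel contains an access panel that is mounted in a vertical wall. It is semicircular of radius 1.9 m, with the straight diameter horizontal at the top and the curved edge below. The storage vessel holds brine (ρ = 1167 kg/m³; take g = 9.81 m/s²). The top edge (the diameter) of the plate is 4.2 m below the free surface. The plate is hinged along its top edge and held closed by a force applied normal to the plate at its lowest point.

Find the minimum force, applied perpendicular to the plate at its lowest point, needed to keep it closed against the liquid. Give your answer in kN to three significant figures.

P ≈ 147 kN

γ = ρg = 1167 × 9.81 / 1000 = 11.44827 kN/m³.
The centroid of a semicircle lies 4r/(3π) = 0.806385 m from the diameter, here below the top edge, so the centroid depth is h_c = 4.2 + 0.806385 = 5.00638 m.
A = πr²/2 = π × 1.9²/2 = 5.67057 m².
Resultant F = γ·h_c·A = 11.44827 × 5.00638 × 5.67057 = 325.005 kN.
I_c = (π/8 − 8/(9π))·r⁴ = 0.109757 × 1.9⁴ = 1.43036 m⁴.
Centre of pressure: y_p = y_c + I_c/(y_c·A) = 5.00638 + 1.43036/(5.00638 × 5.67057) = 5.00638 + 0.0503843 = 5.05676 m along the plane.
The resultant acts 0.806385 + 0.0503843 = 0.856769 m (along the plate) below the hinge at the top edge, so the moment about the hinge is M = F × 0.856769 = 325.005 × 0.856769 = 278.454 kN·m.
A normal force at the bottom, 1.9 m from the hinge, must supply this moment: P = 278.454/1.9 = 146.555 kN.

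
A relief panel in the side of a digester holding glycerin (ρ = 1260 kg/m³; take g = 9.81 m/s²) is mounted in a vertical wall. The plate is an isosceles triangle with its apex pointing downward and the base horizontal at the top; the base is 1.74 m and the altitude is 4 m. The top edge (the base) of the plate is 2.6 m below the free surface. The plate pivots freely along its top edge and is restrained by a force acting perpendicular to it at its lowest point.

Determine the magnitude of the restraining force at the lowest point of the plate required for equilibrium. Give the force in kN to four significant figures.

P ≈ 65.96 kN

γ = ρg = 1260 × 9.81 / 1000 = 12.3606 kN/m³.
With the apex down, the centroid sits h/3 = 4/3 = 1.33333 m below the base (the top edge), so the centroid depth is h_c = 2.6 + 1.33333 = 3.93333 m.
A = ½ × 1.74 × 4 = 3.48 m².
Resultant F = γ·h_c·A = 12.3606 × 3.93333 × 3.48 = 169.192 kN.
I_c = b·h³/36 = 1.74 × 4³/36 = 3.09333 m⁴.
Centre of pressure: y_p = y_c + I_c/(y_c·A) = 3.93333 + 3.09333/(3.93333 × 3.48) = 3.93333 + 0.225989 = 4.15932 m along the plane.
The resultant acts 1.33333 + 0.225989 = 1.55932 m (along the plate) below the hinge at the top edge, so the moment about the hinge is M = F × 1.55932 = 169.192 × 1.55932 = 263.824 kN·m.
A normal force at the bottom, 4 m from the hinge, must supply this moment: P = 263.824/4 = 65.956 kN.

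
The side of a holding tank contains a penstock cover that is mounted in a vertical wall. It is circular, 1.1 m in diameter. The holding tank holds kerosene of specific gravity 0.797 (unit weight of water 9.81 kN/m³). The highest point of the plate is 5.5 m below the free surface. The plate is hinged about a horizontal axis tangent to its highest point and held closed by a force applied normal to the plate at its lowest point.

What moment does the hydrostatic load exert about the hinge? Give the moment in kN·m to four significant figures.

M ≈ 25.29 kN·m

γ = 0.797 × 9.81 = 7.81857 kN/m³.
The centroid is at the centre, 0.55 m below the top of the plate, so the centroid depth is h_c = 5.5 + 0.55 = 6.05 m.
A = π(0.55)² = 0.950332 m².
Resultant F = γ·h_c·A = 7.81857 × 6.05 × 0.950332 = 44.9529 kN.
I_c = πr⁴/4 = π × 0.55⁴/4 = 0.0718688 m⁴.
Centre of pressure: y_p = y_c + I_c/(y_c·A) = 6.05 + 0.0718688/(6.05 × 0.950332) = 6.05 + 0.0125 = 6.0625 m along the plane.
The resultant acts 0.55 + 0.0125 = 0.5625 m (along the plate) below the hinge at the top edge, so the moment about the hinge is M = F × 0.5625 = 44.9529 × 0.5625 = 25.286 kN·m.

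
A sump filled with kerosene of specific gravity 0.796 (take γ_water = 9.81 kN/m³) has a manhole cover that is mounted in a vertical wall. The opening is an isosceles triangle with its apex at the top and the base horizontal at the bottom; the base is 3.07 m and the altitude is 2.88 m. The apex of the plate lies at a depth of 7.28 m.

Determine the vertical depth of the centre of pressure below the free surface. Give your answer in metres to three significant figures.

h_p = 9.25 m

γ = 0.796 × 9.81 = 7.80876 kN/m³.
With the apex up, the centroid sits 2h/3 = 2 × 2.88/3 = 1.92 m below the apex, so the centroid depth is h_c = 7.28 + 1.92 = 9.2 m.
A = ½ × 3.07 × 2.88 = 4.4208 m².
Resultant F = γ·h_c·A = 7.80876 × 9.2 × 4.4208 = 317.593 kN.
I_c = b·h³/36 = 3.07 × 2.88³/36 = 2.0371 m⁴.
Centre of pressure: y_p = y_c + I_c/(y_c·A) = 9.2 + 2.0371/(9.2 × 4.4208) = 9.2 + 0.0500868 = 9.25009 m along the plane.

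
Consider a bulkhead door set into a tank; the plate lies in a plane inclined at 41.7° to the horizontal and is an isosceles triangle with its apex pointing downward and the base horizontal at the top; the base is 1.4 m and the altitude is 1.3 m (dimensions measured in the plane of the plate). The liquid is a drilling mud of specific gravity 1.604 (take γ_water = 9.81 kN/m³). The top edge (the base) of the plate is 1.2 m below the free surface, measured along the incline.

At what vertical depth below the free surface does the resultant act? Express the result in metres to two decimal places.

γ = 1.604 × 9.81 = 15.73524 kN/m³.
Let θ = 41.7° be the plate's angle to the horizontal; measure y along the incline from where the plane meets the free surface. Vertical depth h = y·sinθ with sinθ = 0.665230.
With the apex down, the centroid sits h/3 = 1.3/3 = 0.433333 m below the base (the top edge), so y_c = 1.2 + 0.433333 = 1.63333 m and h_c = 1.63333 × 0.665230 = 1.08654 m.
A = ½ × 1.4 × 1.3 = 0.91 m².
Resultant F = γ·h_c·A = 15.73524 × 1.08654 × 0.91 = 15.5582 kN.
I_c = b·h³/36 = 1.4 × 1.3³/36 = 0.0854389 m⁴.
Centre of pressure: y_p = y_c + I_c/(y_c·A) = 1.63333 + 0.0854389/(1.63333 × 0.91) = 1.63333 + 0.0574831 = 1.69081 m along the plane.
Vertically, h_p = y_p·sinθ = 1.69081 × 0.665230 = 1.12478 m.

h_p = 1.12 m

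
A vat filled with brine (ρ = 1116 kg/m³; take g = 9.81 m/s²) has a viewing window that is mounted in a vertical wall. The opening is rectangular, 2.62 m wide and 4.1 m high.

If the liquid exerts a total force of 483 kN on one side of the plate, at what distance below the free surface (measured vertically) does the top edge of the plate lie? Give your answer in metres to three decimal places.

γ = ρg = 1116 × 9.81 / 1000 = 10.94796 kN/m³.
A = 2.62 × 4.1 = 10.742 m².
From F = γ·h_c·A, the centroid depth is h_c = 483/(10.94796 × 10.742) = 4.10704 m.
The centroid lies 4.1/2 = 2.05 m below the top edge, so the top edge sits at h_top = 4.10704 − 2.05 = 2.05704 m below the surface.

d_top ≈ 2.057 m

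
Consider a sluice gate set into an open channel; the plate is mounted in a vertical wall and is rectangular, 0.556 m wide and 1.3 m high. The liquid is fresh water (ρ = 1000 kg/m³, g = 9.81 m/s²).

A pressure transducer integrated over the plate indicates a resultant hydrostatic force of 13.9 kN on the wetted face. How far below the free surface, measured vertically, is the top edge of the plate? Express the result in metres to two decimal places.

γ = ρg = 1000 × 9.81 = 9810 N/m³ = 9.81 kN/m³.
A = 0.556 × 1.3 = 0.7228 m².
From F = γ·h_c·A, the centroid depth is h_c = 13.9/(9.81 × 0.7228) = 1.96032 m.
The centroid lies 1.3/2 = 0.65 m below the top edge, so the top edge sits at h_top = 1.96032 − 0.65 = 1.31032 m below the surface.

d_top ≈ 1.31 m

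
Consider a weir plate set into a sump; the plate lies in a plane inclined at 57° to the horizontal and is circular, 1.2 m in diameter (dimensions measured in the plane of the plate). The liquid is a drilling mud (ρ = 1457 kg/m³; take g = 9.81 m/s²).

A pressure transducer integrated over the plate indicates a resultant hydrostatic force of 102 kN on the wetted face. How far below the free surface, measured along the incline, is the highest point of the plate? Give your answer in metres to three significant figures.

γ = ρg = 1457 × 9.81 / 1000 = 14.29317 kN/m³.
A = π(0.6)² = 1.13097 m².
From F = γ·h_c·A, the centroid depth is h_c = 102/(14.29317 × 1.13097) = 6.30987 m.
Let θ = 57° be the plate's angle to the horizontal; measure y along the incline from where the plane meets the free surface. Vertical depth h = y·sinθ with sinθ = 0.838671.
Along the incline, y_c = h_c/sinθ = 6.30987/0.838671 = 7.52365 m.
The centroid is at the centre, 0.6 m below the top of the plate, so the highest point sits at y_top = 7.52365 − 0.6 = 6.92365 m along the incline.

y_top ≈ 6.92 m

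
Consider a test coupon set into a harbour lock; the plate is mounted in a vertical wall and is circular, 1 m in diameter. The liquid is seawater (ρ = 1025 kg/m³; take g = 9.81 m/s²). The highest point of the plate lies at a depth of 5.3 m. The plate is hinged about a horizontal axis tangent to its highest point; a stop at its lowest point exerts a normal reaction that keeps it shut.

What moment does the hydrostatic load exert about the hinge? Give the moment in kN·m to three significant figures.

M ≈ 23.4 kN·m

γ = ρg = 1025 × 9.81 / 1000 = 10.05525 kN/m³.
The centroid is at the centre, 0.5 m below the top of the plate, so the centroid depth is h_c = 5.3 + 0.5 = 5.8 m.
A = π(0.5)² = 0.785398 m².
Resultant F = γ·h_c·A = 10.05525 × 5.8 × 0.785398 = 45.8048 kN.
I_c = πr⁴/4 = π × 0.5⁴/4 = 0.0490874 m⁴.
Centre of pressure: y_p = y_c + I_c/(y_c·A) = 5.8 + 0.0490874/(5.8 × 0.785398) = 5.8 + 0.0107759 = 5.81078 m along the plane.
The resultant acts 0.5 + 0.0107759 = 0.510776 m (along the plate) below the hinge at the top edge, so the moment about the hinge is M = F × 0.510776 = 45.8048 × 0.510776 = 23.396 kN·m.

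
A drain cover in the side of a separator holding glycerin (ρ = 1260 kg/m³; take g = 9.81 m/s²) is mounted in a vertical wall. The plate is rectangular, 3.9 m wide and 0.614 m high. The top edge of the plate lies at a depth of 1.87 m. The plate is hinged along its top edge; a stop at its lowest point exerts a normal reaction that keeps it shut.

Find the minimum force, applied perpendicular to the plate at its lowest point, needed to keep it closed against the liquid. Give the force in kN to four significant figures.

γ = ρg = 1260 × 9.81 / 1000 = 12.3606 kN/m³.
The centroid lies 0.614/2 = 0.307 m below the top edge, so the centroid depth is h_c = 1.87 + 0.307 = 2.177 m.
A = 3.9 × 0.614 = 2.3946 m².
Resultant F = γ·h_c·A = 12.3606 × 2.177 × 2.3946 = 64.4364 kN.
I_c = b·h³/12 = 3.9 × 0.614³/12 = 0.0752296 m⁴.
Centre of pressure: y_p = y_c + I_c/(y_c·A) = 2.177 + 0.0752296/(2.177 × 2.3946) = 2.177 + 0.014431 = 2.19143 m along the plane.
The resultant acts 0.307 + 0.014431 = 0.321431 m (along the plate) below the hinge at the top edge, so the moment about the hinge is M = F × 0.321431 = 64.4364 × 0.321431 = 20.7119 kN·m.
A normal force at the bottom, 0.614 m from the hinge, must supply this moment: P = 20.7119/0.614 = 33.7327 kN.

P ≈ 33.73 kN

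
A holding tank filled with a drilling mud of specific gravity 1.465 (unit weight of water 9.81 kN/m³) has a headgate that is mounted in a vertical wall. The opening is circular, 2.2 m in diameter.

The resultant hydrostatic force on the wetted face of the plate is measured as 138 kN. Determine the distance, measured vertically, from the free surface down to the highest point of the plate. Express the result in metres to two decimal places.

d_top ≈ 1.43 m

γ = 1.465 × 9.81 = 14.37165 kN/m³.
A = π(1.1)² = 3.80133 m².
From F = γ·h_c·A, the centroid depth is h_c = 138/(14.37165 × 3.80133) = 2.52602 m.
The centroid is at the centre, 1.1 m below the top of the plate, so the highest point sits at h_top = 2.52602 − 1.1 = 1.42602 m below the surface.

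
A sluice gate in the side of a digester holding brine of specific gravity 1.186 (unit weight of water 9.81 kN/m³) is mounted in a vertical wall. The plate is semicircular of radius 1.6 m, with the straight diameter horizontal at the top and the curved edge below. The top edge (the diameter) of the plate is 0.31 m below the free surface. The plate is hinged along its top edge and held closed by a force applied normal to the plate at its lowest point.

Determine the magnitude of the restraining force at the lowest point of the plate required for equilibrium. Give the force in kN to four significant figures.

P ≈ 24.87 kN

γ = 1.186 × 9.81 = 11.63466 kN/m³.
The centroid of a semicircle lies 4r/(3π) = 0.679061 m from the diameter, here below the top edge, so the centroid depth is h_c = 0.31 + 0.679061 = 0.989061 m.
A = πr²/2 = π × 1.6²/2 = 4.02124 m².
Resultant F = γ·h_c·A = 11.63466 × 0.989061 × 4.02124 = 46.274 kN.
I_c = (π/8 − 8/(9π))·r⁴ = 0.109757 × 1.6⁴ = 0.719303 m⁴.
Centre of pressure: y_p = y_c + I_c/(y_c·A) = 0.989061 + 0.719303/(0.989061 × 4.02124) = 0.989061 + 0.180854 = 1.16992 m along the plane.
The resultant acts 0.679061 + 0.180854 = 0.859915 m (along the plate) below the hinge at the top edge, so the moment about the hinge is M = F × 0.859915 = 46.274 × 0.859915 = 39.7917 kN·m.
A normal force at the bottom, 1.6 m from the hinge, must supply this moment: P = 39.7917/1.6 = 24.8698 kN.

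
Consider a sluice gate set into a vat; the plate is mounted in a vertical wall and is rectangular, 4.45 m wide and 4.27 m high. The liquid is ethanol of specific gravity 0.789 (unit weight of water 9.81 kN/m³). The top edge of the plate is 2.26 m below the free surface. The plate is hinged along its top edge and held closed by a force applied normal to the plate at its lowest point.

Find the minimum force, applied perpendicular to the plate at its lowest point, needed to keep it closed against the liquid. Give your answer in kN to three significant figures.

P ≈ 376 kN

γ = 0.789 × 9.81 = 7.74009 kN/m³.
The centroid lies 4.27/2 = 2.135 m below the top edge, so the centroid depth is h_c = 2.26 + 2.135 = 4.395 m.
A = 4.45 × 4.27 = 19.0015 m².
Resultant F = γ·h_c·A = 7.74009 × 4.395 × 19.0015 = 646.387 kN.
I_c = b·h³/12 = 4.45 × 4.27³/12 = 28.871 m⁴.
Centre of pressure: y_p = y_c + I_c/(y_c·A) = 4.395 + 28.871/(4.395 × 19.0015) = 4.395 + 0.345712 = 4.74071 m along the plane.
The resultant acts 2.135 + 0.345712 = 2.48071 m (along the plate) below the hinge at the top edge, so the moment about the hinge is M = F × 2.48071 = 646.387 × 2.48071 = 1603.5 kN·m.
A normal force at the bottom, 4.27 m from the hinge, must supply this moment: P = 1603.5/4.27 = 375.527 kN.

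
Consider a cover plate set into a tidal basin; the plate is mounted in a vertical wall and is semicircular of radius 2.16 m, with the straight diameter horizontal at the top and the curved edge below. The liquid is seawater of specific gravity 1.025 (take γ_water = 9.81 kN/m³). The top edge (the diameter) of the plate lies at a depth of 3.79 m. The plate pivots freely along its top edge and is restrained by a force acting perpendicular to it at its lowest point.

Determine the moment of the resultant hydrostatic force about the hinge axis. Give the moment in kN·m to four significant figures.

M ≈ 342.0 kN·m

γ = 1.025 × 9.81 = 10.05525 kN/m³.
The centroid of a semicircle lies 4r/(3π) = 0.916732 m from the diameter, here below the top edge, so the centroid depth is h_c = 3.79 + 0.916732 = 4.70673 m.
A = πr²/2 = π × 2.16²/2 = 7.32871 m².
Resultant F = γ·h_c·A = 10.05525 × 4.70673 × 7.32871 = 346.848 kN.
I_c = (π/8 − 8/(9π))·r⁴ = 0.109757 × 2.16⁴ = 2.38917 m⁴.
Centre of pressure: y_p = y_c + I_c/(y_c·A) = 4.70673 + 2.38917/(4.70673 × 7.32871) = 4.70673 + 0.0692628 = 4.77599 m along the plane.
The resultant acts 0.916732 + 0.0692628 = 0.985995 m (along the plate) below the hinge at the top edge, so the moment about the hinge is M = F × 0.985995 = 346.848 × 0.985995 = 341.99 kN·m.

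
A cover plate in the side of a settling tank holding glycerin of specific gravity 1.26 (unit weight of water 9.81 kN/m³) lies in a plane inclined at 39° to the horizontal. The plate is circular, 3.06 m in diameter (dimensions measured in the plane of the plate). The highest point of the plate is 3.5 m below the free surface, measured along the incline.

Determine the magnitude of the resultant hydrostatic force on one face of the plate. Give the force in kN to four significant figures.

F ≈ 287.7 kN

γ = 1.26 × 9.81 = 12.3606 kN/m³.
Let θ = 39° be the plate's angle to the horizontal; measure y along the incline from where the plane meets the free surface. Vertical depth h = y·sinθ with sinθ = 0.629320.
The centroid is at the centre, 1.53 m below the top of the plate, so y_c = 3.5 + 1.53 = 5.03 m and h_c = 5.03 × 0.629320 = 3.16548 m.
A = π(1.53)² = 7.35415 m².
Resultant F = γ·h_c·A = 12.3606 × 3.16548 × 7.35415 = 287.748 kN.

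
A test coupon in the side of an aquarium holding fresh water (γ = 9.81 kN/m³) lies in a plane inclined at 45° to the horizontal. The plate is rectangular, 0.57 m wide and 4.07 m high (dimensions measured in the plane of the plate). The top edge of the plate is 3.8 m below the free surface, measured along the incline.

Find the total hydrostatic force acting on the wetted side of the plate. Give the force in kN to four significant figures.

γ = 9.81 kN/m³.
Let θ = 45° be the plate's angle to the horizontal; measure y along the incline from where the plane meets the free surface. Vertical depth h = y·sinθ with sinθ = 0.707107.
The centroid lies 4.07/2 = 2.035 m below the top edge, so y_c = 3.8 + 2.035 = 5.835 m and h_c = 5.835 × 0.707107 = 4.12597 m.
A = 0.57 × 4.07 = 2.3199 m².
Resultant F = γ·h_c·A = 9.81 × 4.12597 × 2.3199 = 93.8997 kN.

F ≈ 93.90 kN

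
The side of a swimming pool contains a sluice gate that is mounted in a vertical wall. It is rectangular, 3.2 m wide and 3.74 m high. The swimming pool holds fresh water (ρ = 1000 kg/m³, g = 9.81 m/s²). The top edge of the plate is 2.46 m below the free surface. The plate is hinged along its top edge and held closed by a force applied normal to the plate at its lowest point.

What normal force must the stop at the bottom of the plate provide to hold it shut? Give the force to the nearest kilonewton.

P ≈ 291 kN

γ = ρg = 1000 × 9.81 = 9810 N/m³ = 9.81 kN/m³.
The centroid lies 3.74/2 = 1.87 m below the top edge, so the centroid depth is h_c = 2.46 + 1.87 = 4.33 m.
A = 3.2 × 3.74 = 11.968 m².
Resultant F = γ·h_c·A = 9.81 × 4.33 × 11.968 = 508.368 kN.
I_c = b·h³/12 = 3.2 × 3.74³/12 = 13.9503 m⁴.
Centre of pressure: y_p = y_c + I_c/(y_c·A) = 4.33 + 13.9503/(4.33 × 11.968) = 4.33 + 0.269199 = 4.5992 m along the plane.
The resultant acts 1.87 + 0.269199 = 2.1392 m (along the plate) below the hinge at the top edge, so the moment about the hinge is M = F × 2.1392 = 508.368 × 2.1392 = 1087.5 kN·m.
A normal force at the bottom, 3.74 m from the hinge, must supply this moment: P = 1087.5/3.74 = 290.775 kN.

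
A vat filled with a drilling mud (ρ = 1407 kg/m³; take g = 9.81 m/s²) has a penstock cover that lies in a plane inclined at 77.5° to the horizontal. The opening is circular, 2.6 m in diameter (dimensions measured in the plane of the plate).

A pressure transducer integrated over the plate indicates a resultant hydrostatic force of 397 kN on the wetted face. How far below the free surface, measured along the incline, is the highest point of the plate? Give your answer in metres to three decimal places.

γ = ρg = 1407 × 9.81 / 1000 = 13.80267 kN/m³.
A = π(1.3)² = 5.30929 m².
From F = γ·h_c·A, the centroid depth is h_c = 397/(13.80267 × 5.30929) = 5.4174 m.
Let θ = 77.5° be the plate's angle to the horizontal; measure y along the incline from where the plane meets the free surface. Vertical depth h = y·sinθ with sinθ = 0.976296.
Along the incline, y_c = h_c/sinθ = 5.4174/0.976296 = 5.54893 m.
The centroid is at the centre, 1.3 m below the top of the plate, so the highest point sits at y_top = 5.54893 − 1.3 = 4.24893 m along the incline.

y_top ≈ 4.249 m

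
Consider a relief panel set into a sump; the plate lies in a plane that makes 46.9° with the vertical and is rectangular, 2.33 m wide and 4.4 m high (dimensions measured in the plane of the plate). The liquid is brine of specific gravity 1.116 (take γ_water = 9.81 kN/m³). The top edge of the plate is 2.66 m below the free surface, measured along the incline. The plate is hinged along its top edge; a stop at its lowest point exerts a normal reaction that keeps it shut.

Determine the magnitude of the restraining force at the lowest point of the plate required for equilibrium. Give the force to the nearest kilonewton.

P ≈ 214 kN

γ = 1.116 × 9.81 = 10.94796 kN/m³.
The plate makes 46.9° with the vertical, i.e. θ = 90° − 46.9° = 43.1° to the horizontal. Measuring y along the incline from the free-surface line, vertical depth h = y·sinθ with sinθ = 0.683274.
The centroid lies 4.4/2 = 2.2 m below the top edge, so y_c = 2.66 + 2.2 = 4.86 m and h_c = 4.86 × 0.683274 = 3.32071 m.
A = 2.33 × 4.4 = 10.252 m².
Resultant F = γ·h_c·A = 10.94796 × 3.32071 × 10.252 = 372.711 kN.
I_c = b·h³/12 = 2.33 × 4.4³/12 = 16.5399 m⁴.
Centre of pressure: y_p = y_c + I_c/(y_c·A) = 4.86 + 16.5399/(4.86 × 10.252) = 4.86 + 0.331962 = 5.19196 m along the plane.
The resultant acts 2.2 + 0.331962 = 2.53196 m (along the plate) below the hinge at the top edge, so the moment about the hinge is M = F × 2.53196 = 372.711 × 2.53196 = 943.689 kN·m.
A normal force at the bottom, 4.4 m from the hinge, must supply this moment: P = 943.689/4.4 = 214.475 kN.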